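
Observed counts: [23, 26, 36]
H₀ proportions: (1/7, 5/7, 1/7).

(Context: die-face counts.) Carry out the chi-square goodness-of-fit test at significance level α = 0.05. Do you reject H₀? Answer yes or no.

n = 85; E_i = n·p_i = [12.14, 60.71, 12.14]
χ² = (23−12.14)²/12.14 + (26−60.71)²/60.71 + (36−12.14)²/12.14 = 76.4282
df = 2
p-value (upper-tail) = 0.00000
At α=0.05: p < α → reject H₀

reject H₀: yes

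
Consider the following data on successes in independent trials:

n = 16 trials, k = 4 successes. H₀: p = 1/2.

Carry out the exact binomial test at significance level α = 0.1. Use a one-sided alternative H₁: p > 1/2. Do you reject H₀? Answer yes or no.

reject H₀: no

Exact binomial: n=16, k=4, p₀=1/2=0.5000
P(X≥4) from Σ C(n,i)·p₀^i·(1−p₀)^(n−i)
p-value (one-sided, H₁ greater) = 0.98936
At α=0.1: p ≥ α → fail to reject H₀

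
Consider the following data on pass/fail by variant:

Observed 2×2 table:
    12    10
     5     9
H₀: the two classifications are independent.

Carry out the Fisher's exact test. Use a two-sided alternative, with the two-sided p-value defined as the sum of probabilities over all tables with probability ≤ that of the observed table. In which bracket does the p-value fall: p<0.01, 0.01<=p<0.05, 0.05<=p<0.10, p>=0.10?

Margins: r₁=22, r₂=14, c₁=17, c₂=19, n=36
p_obs = C(22,12)·C(14,5)/C(36,17); sum pmf over tables with pmf ≤ p_obs
p-value (two-sided) = 0.32173
→ bracket: p>=0.10

p-value bracket: p>=0.10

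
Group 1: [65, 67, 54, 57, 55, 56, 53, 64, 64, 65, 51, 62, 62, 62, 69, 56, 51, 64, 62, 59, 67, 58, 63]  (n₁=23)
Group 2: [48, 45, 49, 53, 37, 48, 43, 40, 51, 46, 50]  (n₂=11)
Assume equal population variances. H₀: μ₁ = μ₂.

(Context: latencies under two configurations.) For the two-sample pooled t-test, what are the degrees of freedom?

degrees of freedom = 32

df = n₁ + n₂ − 2 = 23 + 11 − 2 = 32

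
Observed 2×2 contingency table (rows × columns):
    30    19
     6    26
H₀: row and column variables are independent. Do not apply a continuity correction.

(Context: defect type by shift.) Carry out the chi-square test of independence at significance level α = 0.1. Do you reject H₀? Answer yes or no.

Row totals [49, 32], col totals [36, 45], n=81
χ² = (30−21.78)²/21.78 + (19−27.22)²/27.22 + (6−14.22)²/14.22 + (26−17.78)²/17.78 = 14.1440
df = 1
p-value (upper-tail) = 0.00017
At α=0.1: p < α → reject H₀

reject H₀: yes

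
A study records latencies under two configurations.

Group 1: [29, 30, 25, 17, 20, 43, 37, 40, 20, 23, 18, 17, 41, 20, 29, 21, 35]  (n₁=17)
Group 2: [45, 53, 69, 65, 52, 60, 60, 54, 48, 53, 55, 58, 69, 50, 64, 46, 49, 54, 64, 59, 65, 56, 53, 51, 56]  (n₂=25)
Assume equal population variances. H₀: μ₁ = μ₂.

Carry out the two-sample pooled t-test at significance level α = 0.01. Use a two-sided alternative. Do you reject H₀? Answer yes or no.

reject H₀: yes

x̄₁=27.353, s₁=8.958, n₁=17
x̄₂=56.320, s₂=6.823, n₂=25
s_p² = [16·8.958² + 24·6.823²]/40 = 60.0331
SE = √(s_p²·(1/17+1/25)) = 2.4357
t = (27.353−56.320)/2.4357 = -11.8927
df = 40
p-value (two-sided) = 0.00000
At α=0.01: p < α → reject H₀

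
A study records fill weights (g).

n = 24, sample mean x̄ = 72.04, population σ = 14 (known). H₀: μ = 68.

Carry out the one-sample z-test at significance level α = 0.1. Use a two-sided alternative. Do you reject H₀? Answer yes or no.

reject H₀: no

SE = σ/√n = 14/√24 = 2.8577
z = (x̄−μ₀)/SE = (72.04−68)/2.8577 = 1.4137
p-value (two-sided) = 0.15745
At α=0.1: p ≥ α → fail to reject H₀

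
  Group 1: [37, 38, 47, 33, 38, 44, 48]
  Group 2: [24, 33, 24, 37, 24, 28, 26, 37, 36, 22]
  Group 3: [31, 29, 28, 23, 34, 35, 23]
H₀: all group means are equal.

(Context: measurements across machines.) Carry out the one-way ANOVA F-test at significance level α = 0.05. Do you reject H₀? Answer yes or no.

Group means [40.71, 29.10, 29.00], grand mean 32.458
SSB = Σnᵢ(x̄ᵢ−x̄)² = 673.630; SSW = ΣΣ(x−x̄ᵢ)² = 656.329
MSB = 673.630/2 = 336.8149; MSW = 656.329/21 = 31.2537
F = MSB/MSW = 10.7768
df = (2, 21)
p-value (upper-tail) = 0.00060
At α=0.05: p < α → reject H₀

reject H₀: yes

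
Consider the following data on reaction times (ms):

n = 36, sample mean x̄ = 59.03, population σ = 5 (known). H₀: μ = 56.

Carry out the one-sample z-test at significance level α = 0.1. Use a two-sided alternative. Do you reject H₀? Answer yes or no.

reject H₀: yes

SE = σ/√n = 5/√36 = 0.8333
z = (x̄−μ₀)/SE = (59.03−56)/0.8333 = 3.6360
p-value (two-sided) = 0.00028
At α=0.1: p < α → reject H₀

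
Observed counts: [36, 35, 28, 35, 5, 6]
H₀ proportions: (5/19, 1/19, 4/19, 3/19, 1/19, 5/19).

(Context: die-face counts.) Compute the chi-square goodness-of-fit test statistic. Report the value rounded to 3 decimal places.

test statistic = 132.889

n = 145; E_i = n·p_i = [38.16, 7.63, 30.53, 22.89, 7.63, 38.16]
χ² = (36−38.16)²/38.16 + (35−7.63)²/7.63 + (28−30.53)²/30.53 + (35−22.89)²/22.89 + (5−7.63)²/7.63 + (6−38.16)²/38.16 = 132.8892
df = 5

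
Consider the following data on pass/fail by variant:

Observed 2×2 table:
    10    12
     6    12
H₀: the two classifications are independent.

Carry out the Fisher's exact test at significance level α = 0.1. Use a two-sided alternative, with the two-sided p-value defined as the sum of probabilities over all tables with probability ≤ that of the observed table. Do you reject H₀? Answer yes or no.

Margins: r₁=22, r₂=18, c₁=16, c₂=24, n=40
p_obs = C(22,10)·C(18,6)/C(40,16); sum pmf over tables with pmf ≤ p_obs
p-value (two-sided) = 0.52551
At α=0.1: p ≥ α → fail to reject H₀

reject H₀: no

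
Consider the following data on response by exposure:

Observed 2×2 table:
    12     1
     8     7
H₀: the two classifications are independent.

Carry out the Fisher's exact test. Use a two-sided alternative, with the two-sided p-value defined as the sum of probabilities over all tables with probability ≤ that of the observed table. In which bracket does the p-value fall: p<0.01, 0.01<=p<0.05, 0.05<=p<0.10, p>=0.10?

Margins: r₁=13, r₂=15, c₁=20, c₂=8, n=28
p_obs = C(13,12)·C(15,8)/C(28,20); sum pmf over tables with pmf ≤ p_obs
p-value (two-sided) = 0.03768
→ bracket: 0.01<=p<0.05

p-value bracket: 0.01<=p<0.05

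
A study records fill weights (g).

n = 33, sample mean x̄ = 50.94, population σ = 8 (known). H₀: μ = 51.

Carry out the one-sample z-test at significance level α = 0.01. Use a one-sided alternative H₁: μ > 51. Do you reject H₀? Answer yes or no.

SE = σ/√n = 8/√33 = 1.3926
z = (x̄−μ₀)/SE = (50.94−51)/1.3926 = -0.0431
p-value (one-sided, H₁ greater) = 0.51718
At α=0.01: p ≥ α → fail to reject H₀

reject H₀: no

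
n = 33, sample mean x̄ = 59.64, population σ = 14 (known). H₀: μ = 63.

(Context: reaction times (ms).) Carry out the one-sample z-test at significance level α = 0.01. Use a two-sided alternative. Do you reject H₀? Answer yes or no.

reject H₀: no

SE = σ/√n = 14/√33 = 2.4371
z = (x̄−μ₀)/SE = (59.64−63)/2.4371 = -1.3787
p-value (two-sided) = 0.16799
At α=0.01: p ≥ α → fail to reject H₀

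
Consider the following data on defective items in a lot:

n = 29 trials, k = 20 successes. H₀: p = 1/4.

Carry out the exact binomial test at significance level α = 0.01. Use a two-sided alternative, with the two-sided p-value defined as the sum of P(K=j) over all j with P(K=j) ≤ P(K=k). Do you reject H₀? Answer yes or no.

Exact binomial: n=29, k=20, p₀=1/4=0.2500
P(X=j) = C(n,j)·p₀^j·(1−p₀)^(n−j); p = Σ P(X=j) over j with P(X=j) ≤ P(X=20)
p-value (two-sided) = 0.00000
At α=0.01: p < α → reject H₀

reject H₀: yes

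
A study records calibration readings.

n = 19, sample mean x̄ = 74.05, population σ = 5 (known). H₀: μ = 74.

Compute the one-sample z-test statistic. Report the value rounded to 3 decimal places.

test statistic = 0.044

SE = σ/√n = 5/√19 = 1.1471
z = (x̄−μ₀)/SE = (74.05−74)/1.1471 = 0.0436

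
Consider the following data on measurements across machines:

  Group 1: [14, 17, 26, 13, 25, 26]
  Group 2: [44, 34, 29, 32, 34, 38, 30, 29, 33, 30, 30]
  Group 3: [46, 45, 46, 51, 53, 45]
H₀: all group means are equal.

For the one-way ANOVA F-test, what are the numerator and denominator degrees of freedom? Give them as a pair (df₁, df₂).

k = 3 groups, N = 23 total
df = (k−1, N−k) = (3−1, 23−3) = (2, 20)

degrees of freedom = [2, 20]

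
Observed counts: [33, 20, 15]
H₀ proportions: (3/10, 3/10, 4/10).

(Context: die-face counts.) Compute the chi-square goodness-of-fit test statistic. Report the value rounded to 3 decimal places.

test statistic = 13.262

n = 68; E_i = n·p_i = [20.40, 20.40, 27.20]
χ² = (33−20.40)²/20.40 + (20−20.40)²/20.40 + (15−27.20)²/27.20 = 13.2623
df = 2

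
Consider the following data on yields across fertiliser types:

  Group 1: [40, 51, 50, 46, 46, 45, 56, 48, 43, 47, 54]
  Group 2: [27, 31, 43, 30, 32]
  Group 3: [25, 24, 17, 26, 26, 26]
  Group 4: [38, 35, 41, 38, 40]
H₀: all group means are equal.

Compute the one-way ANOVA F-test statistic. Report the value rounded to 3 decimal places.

Group means [47.82, 32.60, 24.00, 38.40], grand mean 37.963
SSB = Σnᵢ(x̄ᵢ−x̄)² = 2382.927; SSW = ΣΣ(x−x̄ᵢ)² = 452.036
MSB = 2382.927/3 = 794.3089; MSW = 452.036/23 = 19.6538
F = MSB/MSW = 40.4151
df = (3, 23)

test statistic = 40.415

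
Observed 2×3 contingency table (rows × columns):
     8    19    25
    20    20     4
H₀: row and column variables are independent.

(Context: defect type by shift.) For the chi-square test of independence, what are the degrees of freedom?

degrees of freedom = 2

df = (r−1)(c−1) = (2−1)·(3−1) = 2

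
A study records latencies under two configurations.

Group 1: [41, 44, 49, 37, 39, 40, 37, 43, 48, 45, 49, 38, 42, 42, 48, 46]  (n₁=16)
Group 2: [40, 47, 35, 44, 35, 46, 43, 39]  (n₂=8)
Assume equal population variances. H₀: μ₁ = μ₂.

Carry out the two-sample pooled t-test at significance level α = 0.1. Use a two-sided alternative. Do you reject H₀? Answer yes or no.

x̄₁=43.000, s₁=4.195, n₁=16
x̄₂=41.125, s₂=4.643, n₂=8
s_p² = [15·4.195² + 7·4.643²]/22 = 18.8580
SE = √(s_p²·(1/16+1/8)) = 1.8804
t = (43.000−41.125)/1.8804 = 0.9971
df = 22
p-value (two-sided) = 0.32954
At α=0.1: p ≥ α → fail to reject H₀

reject H₀: no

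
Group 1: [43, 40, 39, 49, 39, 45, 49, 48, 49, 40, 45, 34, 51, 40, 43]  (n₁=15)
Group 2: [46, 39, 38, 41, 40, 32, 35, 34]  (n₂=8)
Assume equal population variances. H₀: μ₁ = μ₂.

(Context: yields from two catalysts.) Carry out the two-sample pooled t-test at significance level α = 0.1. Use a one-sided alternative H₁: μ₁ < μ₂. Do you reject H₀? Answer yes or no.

x̄₁=43.600, s₁=4.925, n₁=15
x̄₂=38.125, s₂=4.454, n₂=8
s_p² = [14·4.925² + 7·4.454²]/21 = 22.7845
SE = √(s_p²·(1/15+1/8)) = 2.0897
t = (43.600−38.125)/2.0897 = 2.6199
df = 21
p-value (one-sided, H₁ less) = 0.99200
At α=0.1: p ≥ α → fail to reject H₀

reject H₀: no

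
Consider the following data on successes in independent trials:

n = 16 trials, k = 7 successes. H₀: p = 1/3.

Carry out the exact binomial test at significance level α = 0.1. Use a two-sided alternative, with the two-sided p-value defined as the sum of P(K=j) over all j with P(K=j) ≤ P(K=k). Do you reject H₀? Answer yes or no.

Exact binomial: n=16, k=7, p₀=1/3=0.3333
P(X=j) = C(n,j)·p₀^j·(1−p₀)^(n−j); p = Σ P(X=j) over j with P(X=j) ≤ P(X=7)
p-value (two-sided) = 0.42851
At α=0.1: p ≥ α → fail to reject H₀

reject H₀: no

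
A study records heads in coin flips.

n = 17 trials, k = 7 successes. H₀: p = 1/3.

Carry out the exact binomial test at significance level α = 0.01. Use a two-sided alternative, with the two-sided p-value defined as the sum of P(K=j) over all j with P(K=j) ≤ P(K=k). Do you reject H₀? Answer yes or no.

Exact binomial: n=17, k=7, p₀=1/3=0.3333
P(X=j) = C(n,j)·p₀^j·(1−p₀)^(n−j); p = Σ P(X=j) over j with P(X=j) ≤ P(X=7)
p-value (two-sided) = 0.60746
At α=0.01: p ≥ α → fail to reject H₀

reject H₀: no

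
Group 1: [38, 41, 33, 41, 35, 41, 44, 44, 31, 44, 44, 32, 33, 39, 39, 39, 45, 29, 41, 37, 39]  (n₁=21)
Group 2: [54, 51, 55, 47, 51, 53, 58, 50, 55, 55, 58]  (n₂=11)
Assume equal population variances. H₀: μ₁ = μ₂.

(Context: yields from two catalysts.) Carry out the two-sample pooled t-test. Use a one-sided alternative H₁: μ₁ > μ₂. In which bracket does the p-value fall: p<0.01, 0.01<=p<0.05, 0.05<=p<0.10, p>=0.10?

x̄₁=38.524, s₁=4.760, n₁=21
x̄₂=53.364, s₂=3.384, n₂=11
s_p² = [20·4.760² + 10·3.384²]/30 = 18.9261
SE = √(s_p²·(1/21+1/11)) = 1.6192
t = (38.524−53.364)/1.6192 = -9.1649
df = 30
p-value (one-sided, H₁ greater) = 1.00000
→ bracket: p>=0.10

p-value bracket: p>=0.10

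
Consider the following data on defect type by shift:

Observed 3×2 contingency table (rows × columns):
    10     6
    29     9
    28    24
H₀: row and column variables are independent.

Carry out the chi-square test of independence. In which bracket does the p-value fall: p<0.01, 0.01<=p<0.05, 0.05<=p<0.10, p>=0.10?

Row totals [16, 38, 52], col totals [67, 39], n=106
χ² = (10−10.11)²/10.11 + (6−5.89)²/5.89 + (29−24.02)²/24.02 + (9−13.98)²/13.98 + (28−32.87)²/32.87 + (24−19.13)²/19.13 = 4.7707
df = 2
p-value (upper-tail) = 0.09206
→ bracket: 0.05<=p<0.10

p-value bracket: 0.05<=p<0.10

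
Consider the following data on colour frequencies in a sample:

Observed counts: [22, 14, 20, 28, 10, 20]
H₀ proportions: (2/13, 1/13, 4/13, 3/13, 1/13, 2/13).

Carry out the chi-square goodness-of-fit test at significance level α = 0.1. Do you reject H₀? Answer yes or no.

n = 114; E_i = n·p_i = [17.54, 8.77, 35.08, 26.31, 8.77, 17.54]
χ² = (22−17.54)²/17.54 + (14−8.77)²/8.77 + (20−35.08)²/35.08 + (28−26.31)²/26.31 + (10−8.77)²/8.77 + (20−17.54)²/17.54 = 11.3626
df = 5
p-value (upper-tail) = 0.04465
At α=0.1: p < α → reject H₀

reject H₀: yes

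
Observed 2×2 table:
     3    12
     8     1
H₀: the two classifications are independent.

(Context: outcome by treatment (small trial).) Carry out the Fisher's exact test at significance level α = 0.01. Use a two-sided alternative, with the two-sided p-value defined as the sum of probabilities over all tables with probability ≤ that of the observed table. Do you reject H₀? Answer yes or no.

reject H₀: yes

Margins: r₁=15, r₂=9, c₁=11, c₂=13, n=24
p_obs = C(15,3)·C(9,8)/C(24,11); sum pmf over tables with pmf ≤ p_obs
p-value (two-sided) = 0.00223
At α=0.01: p < α → reject H₀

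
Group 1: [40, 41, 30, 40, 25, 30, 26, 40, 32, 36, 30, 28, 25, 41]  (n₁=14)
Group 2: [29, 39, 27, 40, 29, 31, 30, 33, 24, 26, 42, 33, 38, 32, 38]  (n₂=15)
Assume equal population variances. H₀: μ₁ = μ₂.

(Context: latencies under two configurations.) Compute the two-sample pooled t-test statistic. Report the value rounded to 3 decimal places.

test statistic = 0.187

x̄₁=33.143, s₁=6.286, n₁=14
x̄₂=32.733, s₂=5.522, n₂=15
s_p² = [13·6.286² + 14·5.522²]/27 = 34.8388
SE = √(s_p²·(1/14+1/15)) = 2.1934
t = (33.143−32.733)/2.1934 = 0.1867
df = 27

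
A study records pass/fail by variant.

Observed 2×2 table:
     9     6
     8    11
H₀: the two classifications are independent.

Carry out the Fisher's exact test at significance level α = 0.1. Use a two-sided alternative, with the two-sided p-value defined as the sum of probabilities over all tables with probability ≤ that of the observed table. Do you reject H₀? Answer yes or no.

reject H₀: no

Margins: r₁=15, r₂=19, c₁=17, c₂=17, n=34
p_obs = C(15,9)·C(19,8)/C(34,17); sum pmf over tables with pmf ≤ p_obs
p-value (two-sided) = 0.49053
At α=0.1: p ≥ α → fail to reject H₀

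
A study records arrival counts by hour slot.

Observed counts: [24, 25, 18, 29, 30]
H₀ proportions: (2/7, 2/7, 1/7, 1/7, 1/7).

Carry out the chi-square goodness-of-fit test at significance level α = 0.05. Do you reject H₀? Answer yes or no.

reject H₀: yes

n = 126; E_i = n·p_i = [36.00, 36.00, 18.00, 18.00, 18.00]
χ² = (24−36.00)²/36.00 + (25−36.00)²/36.00 + (18−18.00)²/18.00 + (29−18.00)²/18.00 + (30−18.00)²/18.00 = 22.0833
df = 4
p-value (upper-tail) = 0.00019
At α=0.05: p < α → reject H₀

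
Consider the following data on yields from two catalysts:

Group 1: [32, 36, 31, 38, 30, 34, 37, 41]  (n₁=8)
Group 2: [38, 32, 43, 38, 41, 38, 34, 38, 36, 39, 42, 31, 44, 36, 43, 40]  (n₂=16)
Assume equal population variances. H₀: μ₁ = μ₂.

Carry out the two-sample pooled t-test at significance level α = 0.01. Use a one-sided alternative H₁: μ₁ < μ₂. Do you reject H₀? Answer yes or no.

reject H₀: no

x̄₁=34.875, s₁=3.796, n₁=8
x̄₂=38.312, s₂=3.860, n₂=16
s_p² = [7·3.796² + 15·3.860²]/22 = 14.7415
SE = √(s_p²·(1/8+1/16)) = 1.6625
t = (34.875−38.312)/1.6625 = -2.0676
df = 22
p-value (one-sided, H₁ less) = 0.02532
At α=0.01: p ≥ α → fail to reject H₀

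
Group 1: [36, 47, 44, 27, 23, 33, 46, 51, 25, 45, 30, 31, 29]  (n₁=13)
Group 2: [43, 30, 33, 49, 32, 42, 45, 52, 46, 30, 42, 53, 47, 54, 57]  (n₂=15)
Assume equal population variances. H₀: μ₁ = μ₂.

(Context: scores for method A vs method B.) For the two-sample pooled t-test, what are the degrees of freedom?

degrees of freedom = 26

df = n₁ + n₂ − 2 = 13 + 15 − 2 = 26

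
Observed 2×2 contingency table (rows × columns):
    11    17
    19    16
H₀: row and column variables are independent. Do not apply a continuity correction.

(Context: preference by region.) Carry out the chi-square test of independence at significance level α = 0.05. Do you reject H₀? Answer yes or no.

Row totals [28, 35], col totals [30, 33], n=63
χ² = (11−13.33)²/13.33 + (17−14.67)²/14.67 + (19−16.67)²/16.67 + (16−18.33)²/18.33 = 1.4032
df = 1
p-value (upper-tail) = 0.23619
At α=0.05: p ≥ α → fail to reject H₀

reject H₀: no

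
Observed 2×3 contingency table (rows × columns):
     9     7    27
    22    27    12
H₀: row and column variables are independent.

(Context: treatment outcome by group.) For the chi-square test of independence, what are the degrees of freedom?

df = (r−1)(c−1) = (2−1)·(3−1) = 2

degrees of freedom = 2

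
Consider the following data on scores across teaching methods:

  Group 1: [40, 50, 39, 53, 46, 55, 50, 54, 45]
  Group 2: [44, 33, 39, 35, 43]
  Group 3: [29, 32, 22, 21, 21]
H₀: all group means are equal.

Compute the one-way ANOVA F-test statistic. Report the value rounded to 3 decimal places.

test statistic = 28.710

Group means [48.00, 38.80, 25.00], grand mean 39.526
SSB = Σnᵢ(x̄ᵢ−x̄)² = 1703.937; SSW = ΣΣ(x−x̄ᵢ)² = 474.800
MSB = 1703.937/2 = 851.9684; MSW = 474.800/16 = 29.6750
F = MSB/MSW = 28.7100
df = (2, 16)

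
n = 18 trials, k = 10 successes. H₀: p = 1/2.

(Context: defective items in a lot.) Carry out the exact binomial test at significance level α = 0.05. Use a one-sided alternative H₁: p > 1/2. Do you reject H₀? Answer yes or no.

Exact binomial: n=18, k=10, p₀=1/2=0.5000
P(X≥10) from Σ C(n,i)·p₀^i·(1−p₀)^(n−i)
p-value (one-sided, H₁ greater) = 0.40726
At α=0.05: p ≥ α → fail to reject H₀

reject H₀: no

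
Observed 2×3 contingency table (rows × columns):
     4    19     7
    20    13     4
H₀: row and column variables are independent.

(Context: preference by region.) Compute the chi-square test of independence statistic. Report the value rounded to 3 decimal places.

test statistic = 12.010

Row totals [30, 37], col totals [24, 32, 11], n=67
χ² = (4−10.75)²/10.75 + (19−14.33)²/14.33 + (7−4.93)²/4.93 + (20−13.25)²/13.25 + (13−17.67)²/17.67 + (4−6.07)²/6.07 = 12.0096
df = 2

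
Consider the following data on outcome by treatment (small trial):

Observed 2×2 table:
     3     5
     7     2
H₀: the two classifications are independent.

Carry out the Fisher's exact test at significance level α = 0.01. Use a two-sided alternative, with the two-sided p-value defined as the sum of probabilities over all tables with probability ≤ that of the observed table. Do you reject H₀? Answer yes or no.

Margins: r₁=8, r₂=9, c₁=10, c₂=7, n=17
p_obs = C(8,3)·C(9,7)/C(17,10); sum pmf over tables with pmf ≤ p_obs
p-value (two-sided) = 0.15343
At α=0.01: p ≥ α → fail to reject H₀

reject H₀: no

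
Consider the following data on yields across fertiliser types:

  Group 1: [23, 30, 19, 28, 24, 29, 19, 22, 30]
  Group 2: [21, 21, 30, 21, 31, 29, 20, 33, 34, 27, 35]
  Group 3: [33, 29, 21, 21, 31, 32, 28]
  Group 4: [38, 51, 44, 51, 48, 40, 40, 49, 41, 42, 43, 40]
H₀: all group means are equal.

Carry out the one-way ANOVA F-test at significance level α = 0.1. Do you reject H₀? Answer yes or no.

reject H₀: yes

Group means [24.89, 27.45, 27.86, 43.92], grand mean 32.000
SSB = Σnᵢ(x̄ᵢ−x̄)² = 2506.610; SSW = ΣΣ(x−x̄ᵢ)² = 879.390
MSB = 2506.610/3 = 835.5367; MSW = 879.390/35 = 25.1254
F = MSB/MSW = 33.2546
df = (3, 35)
p-value (upper-tail) = 0.00000
At α=0.1: p < α → reject H₀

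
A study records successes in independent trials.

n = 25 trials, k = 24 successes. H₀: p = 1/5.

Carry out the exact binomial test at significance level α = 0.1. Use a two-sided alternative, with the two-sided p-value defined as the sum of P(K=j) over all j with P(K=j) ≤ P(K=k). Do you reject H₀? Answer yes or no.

reject H₀: yes

Exact binomial: n=25, k=24, p₀=1/5=0.2000
P(X=j) = C(n,j)·p₀^j·(1−p₀)^(n−j); p = Σ P(X=j) over j with P(X=j) ≤ P(X=24)
p-value (two-sided) = 0.00000
At α=0.1: p < α → reject H₀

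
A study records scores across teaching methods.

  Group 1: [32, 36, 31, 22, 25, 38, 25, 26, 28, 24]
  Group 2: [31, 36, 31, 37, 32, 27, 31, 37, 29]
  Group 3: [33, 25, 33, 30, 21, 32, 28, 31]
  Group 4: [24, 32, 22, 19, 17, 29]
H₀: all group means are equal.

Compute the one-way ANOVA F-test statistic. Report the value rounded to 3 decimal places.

test statistic = 3.858

Group means [28.70, 32.33, 29.12, 23.83], grand mean 28.909
SSB = Σnᵢ(x̄ᵢ−x̄)² = 260.919; SSW = ΣΣ(x−x̄ᵢ)² = 653.808
MSB = 260.919/3 = 86.9730; MSW = 653.808/29 = 22.5451
F = MSB/MSW = 3.8577
df = (3, 29)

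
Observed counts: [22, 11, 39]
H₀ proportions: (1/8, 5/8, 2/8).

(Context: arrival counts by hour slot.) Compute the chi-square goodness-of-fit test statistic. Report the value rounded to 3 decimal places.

n = 72; E_i = n·p_i = [9.00, 45.00, 18.00]
χ² = (22−9.00)²/9.00 + (11−45.00)²/45.00 + (39−18.00)²/18.00 = 68.9667
df = 2

test statistic = 68.967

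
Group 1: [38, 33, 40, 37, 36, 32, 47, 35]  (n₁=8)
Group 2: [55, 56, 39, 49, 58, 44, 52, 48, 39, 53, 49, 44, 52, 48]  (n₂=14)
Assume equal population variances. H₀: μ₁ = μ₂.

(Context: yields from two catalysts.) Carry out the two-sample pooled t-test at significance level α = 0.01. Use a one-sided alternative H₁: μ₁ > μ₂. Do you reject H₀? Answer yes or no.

reject H₀: no

x̄₁=37.250, s₁=4.713, n₁=8
x̄₂=49.000, s₂=5.897, n₂=14
s_p² = [7·4.713² + 13·5.897²]/20 = 30.3750
SE = √(s_p²·(1/8+1/14)) = 2.4426
t = (37.250−49.000)/2.4426 = -4.8104
df = 20
p-value (one-sided, H₁ greater) = 0.99995
At α=0.01: p ≥ α → fail to reject H₀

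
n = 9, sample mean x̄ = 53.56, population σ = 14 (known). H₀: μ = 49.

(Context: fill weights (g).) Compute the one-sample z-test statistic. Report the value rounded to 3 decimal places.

test statistic = 0.977

SE = σ/√n = 14/√9 = 4.6667
z = (x̄−μ₀)/SE = (53.56−49)/4.6667 = 0.9771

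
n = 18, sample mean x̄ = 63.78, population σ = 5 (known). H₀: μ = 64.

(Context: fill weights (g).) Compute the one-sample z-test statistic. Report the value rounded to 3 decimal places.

test statistic = -0.187

SE = σ/√n = 5/√18 = 1.1785
z = (x̄−μ₀)/SE = (63.78−64)/1.1785 = -0.1867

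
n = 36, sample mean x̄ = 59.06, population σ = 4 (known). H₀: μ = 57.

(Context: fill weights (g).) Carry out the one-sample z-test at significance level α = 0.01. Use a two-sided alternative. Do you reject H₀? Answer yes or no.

SE = σ/√n = 4/√36 = 0.6667
z = (x̄−μ₀)/SE = (59.06−57)/0.6667 = 3.0900
p-value (two-sided) = 0.00200
At α=0.01: p < α → reject H₀

reject H₀: yes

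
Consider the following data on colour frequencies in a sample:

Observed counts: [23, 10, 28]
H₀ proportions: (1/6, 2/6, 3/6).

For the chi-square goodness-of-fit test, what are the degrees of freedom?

degrees of freedom = 2

df = k − 1 = 3 − 1 = 2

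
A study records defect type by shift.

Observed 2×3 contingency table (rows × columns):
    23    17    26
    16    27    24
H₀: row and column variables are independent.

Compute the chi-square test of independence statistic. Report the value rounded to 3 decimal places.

Row totals [66, 67], col totals [39, 44, 50], n=133
χ² = (23−19.35)²/19.35 + (17−21.83)²/21.83 + (26−24.81)²/24.81 + (16−19.65)²/19.65 + (27−22.17)²/22.17 + (24−25.19)²/25.19 = 3.6018
df = 2

test statistic = 3.602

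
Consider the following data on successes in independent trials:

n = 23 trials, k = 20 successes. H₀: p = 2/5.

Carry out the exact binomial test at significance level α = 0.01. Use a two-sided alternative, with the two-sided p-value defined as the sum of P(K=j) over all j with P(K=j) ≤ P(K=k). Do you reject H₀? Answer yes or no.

Exact binomial: n=23, k=20, p₀=2/5=0.4000
P(X=j) = C(n,j)·p₀^j·(1−p₀)^(n−j); p = Σ P(X=j) over j with P(X=j) ≤ P(X=20)
p-value (two-sided) = 0.00000
At α=0.01: p < α → reject H₀

reject H₀: yes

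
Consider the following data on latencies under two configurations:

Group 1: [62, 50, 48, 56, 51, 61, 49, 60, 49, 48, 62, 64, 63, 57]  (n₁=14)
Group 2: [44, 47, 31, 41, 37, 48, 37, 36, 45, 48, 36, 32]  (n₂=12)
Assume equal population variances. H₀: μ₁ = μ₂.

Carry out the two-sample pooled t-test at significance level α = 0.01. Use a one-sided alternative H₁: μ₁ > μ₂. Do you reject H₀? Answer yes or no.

x̄₁=55.714, s₁=6.281, n₁=14
x̄₂=40.167, s₂=6.132, n₂=12
s_p² = [13·6.281² + 11·6.132²]/24 = 38.6052
SE = √(s_p²·(1/14+1/12)) = 2.4443
t = (55.714−40.167)/2.4443 = 6.3608
df = 24
p-value (one-sided, H₁ greater) = 0.00000
At α=0.01: p < α → reject H₀

reject H₀: yes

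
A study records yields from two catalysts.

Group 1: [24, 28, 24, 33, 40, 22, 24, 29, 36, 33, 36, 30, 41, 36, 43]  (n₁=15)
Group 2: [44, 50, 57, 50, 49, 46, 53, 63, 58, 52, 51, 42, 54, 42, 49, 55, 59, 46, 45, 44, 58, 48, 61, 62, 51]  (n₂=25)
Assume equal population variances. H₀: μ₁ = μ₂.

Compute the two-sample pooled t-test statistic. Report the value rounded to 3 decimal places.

test statistic = -9.299

x̄₁=31.933, s₁=6.745, n₁=15
x̄₂=51.560, s₂=6.292, n₂=25
s_p² = [14·6.745² + 24·6.292²]/38 = 41.7656
SE = √(s_p²·(1/15+1/25)) = 2.1107
t = (31.933−51.560)/2.1107 = -9.2987
df = 38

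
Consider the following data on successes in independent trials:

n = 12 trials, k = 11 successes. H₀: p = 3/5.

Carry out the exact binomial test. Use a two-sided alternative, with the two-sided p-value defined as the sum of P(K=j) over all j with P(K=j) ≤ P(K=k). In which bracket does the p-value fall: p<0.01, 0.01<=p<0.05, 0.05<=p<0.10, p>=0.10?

Exact binomial: n=12, k=11, p₀=3/5=0.6000
P(X=j) = C(n,j)·p₀^j·(1−p₀)^(n−j); p = Σ P(X=j) over j with P(X=j) ≤ P(X=11)
p-value (two-sided) = 0.03486
→ bracket: 0.01<=p<0.05

p-value bracket: 0.01<=p<0.05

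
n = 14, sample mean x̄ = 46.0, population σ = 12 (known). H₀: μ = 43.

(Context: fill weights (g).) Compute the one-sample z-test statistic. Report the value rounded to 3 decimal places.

SE = σ/√n = 12/√14 = 3.2071
z = (x̄−μ₀)/SE = (46.0−43)/3.2071 = 0.9354

test statistic = 0.935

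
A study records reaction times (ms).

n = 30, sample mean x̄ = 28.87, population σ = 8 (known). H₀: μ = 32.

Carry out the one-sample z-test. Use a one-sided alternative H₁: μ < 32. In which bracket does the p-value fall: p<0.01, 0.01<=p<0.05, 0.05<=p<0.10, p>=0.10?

SE = σ/√n = 8/√30 = 1.4606
z = (x̄−μ₀)/SE = (28.87−32)/1.4606 = -2.1430
p-value (one-sided, H₁ less) = 0.01606
→ bracket: 0.01<=p<0.05

p-value bracket: 0.01<=p<0.05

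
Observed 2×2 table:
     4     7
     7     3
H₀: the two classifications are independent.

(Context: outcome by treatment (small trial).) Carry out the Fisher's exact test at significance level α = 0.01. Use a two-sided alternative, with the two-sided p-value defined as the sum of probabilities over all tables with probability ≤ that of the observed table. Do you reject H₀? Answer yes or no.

reject H₀: no

Margins: r₁=11, r₂=10, c₁=11, c₂=10, n=21
p_obs = C(11,4)·C(10,7)/C(21,11); sum pmf over tables with pmf ≤ p_obs
p-value (two-sided) = 0.19838
At α=0.01: p ≥ α → fail to reject H₀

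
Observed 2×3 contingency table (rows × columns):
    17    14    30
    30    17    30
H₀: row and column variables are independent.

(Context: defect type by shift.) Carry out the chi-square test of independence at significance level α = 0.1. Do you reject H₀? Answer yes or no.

reject H₀: no

Row totals [61, 77], col totals [47, 31, 60], n=138
χ² = (17−20.78)²/20.78 + (14−13.70)²/13.70 + (30−26.52)²/26.52 + (30−26.22)²/26.22 + (17−17.30)²/17.30 + (30−33.48)²/33.48 = 2.0587
df = 2
p-value (upper-tail) = 0.35724
At α=0.1: p ≥ α → fail to reject H₀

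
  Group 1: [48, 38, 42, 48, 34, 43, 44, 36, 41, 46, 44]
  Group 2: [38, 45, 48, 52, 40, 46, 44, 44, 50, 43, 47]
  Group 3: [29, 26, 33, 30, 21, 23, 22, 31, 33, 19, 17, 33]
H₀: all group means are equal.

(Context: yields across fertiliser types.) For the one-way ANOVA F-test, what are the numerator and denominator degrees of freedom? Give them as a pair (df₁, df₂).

degrees of freedom = [2, 31]

k = 3 groups, N = 34 total
df = (k−1, N−k) = (3−1, 34−3) = (2, 31)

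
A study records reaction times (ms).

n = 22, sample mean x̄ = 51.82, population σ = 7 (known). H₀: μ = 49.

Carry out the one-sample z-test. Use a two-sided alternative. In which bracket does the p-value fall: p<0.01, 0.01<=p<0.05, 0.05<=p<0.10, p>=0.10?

p-value bracket: 0.05<=p<0.10

SE = σ/√n = 7/√22 = 1.4924
z = (x̄−μ₀)/SE = (51.82−49)/1.4924 = 1.8896
p-value (two-sided) = 0.05882
→ bracket: 0.05<=p<0.10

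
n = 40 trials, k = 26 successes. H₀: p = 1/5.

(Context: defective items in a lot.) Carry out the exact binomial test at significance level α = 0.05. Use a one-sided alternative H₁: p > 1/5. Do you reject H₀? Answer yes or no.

reject H₀: yes

Exact binomial: n=40, k=26, p₀=1/5=0.2000
P(X≥26) from Σ C(n,i)·p₀^i·(1−p₀)^(n−i)
p-value (one-sided, H₁ greater) = 0.00000
At α=0.05: p < α → reject H₀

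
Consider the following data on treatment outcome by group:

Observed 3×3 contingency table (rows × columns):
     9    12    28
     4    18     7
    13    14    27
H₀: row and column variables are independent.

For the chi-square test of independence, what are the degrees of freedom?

df = (r−1)(c−1) = (3−1)·(3−1) = 4

degrees of freedom = 4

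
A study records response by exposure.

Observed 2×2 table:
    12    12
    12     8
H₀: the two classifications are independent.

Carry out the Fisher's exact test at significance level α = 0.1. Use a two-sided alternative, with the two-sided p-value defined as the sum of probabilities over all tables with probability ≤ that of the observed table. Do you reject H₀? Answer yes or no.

reject H₀: no

Margins: r₁=24, r₂=20, c₁=24, c₂=20, n=44
p_obs = C(24,12)·C(20,12)/C(44,24); sum pmf over tables with pmf ≤ p_obs
p-value (two-sided) = 0.55617
At α=0.1: p ≥ α → fail to reject H₀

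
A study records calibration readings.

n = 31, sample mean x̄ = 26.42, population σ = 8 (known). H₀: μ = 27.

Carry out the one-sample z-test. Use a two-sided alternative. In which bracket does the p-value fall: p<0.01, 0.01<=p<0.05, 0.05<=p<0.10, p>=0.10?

SE = σ/√n = 8/√31 = 1.4368
z = (x̄−μ₀)/SE = (26.42−27)/1.4368 = -0.4037
p-value (two-sided) = 0.68646
→ bracket: p>=0.10

p-value bracket: p>=0.10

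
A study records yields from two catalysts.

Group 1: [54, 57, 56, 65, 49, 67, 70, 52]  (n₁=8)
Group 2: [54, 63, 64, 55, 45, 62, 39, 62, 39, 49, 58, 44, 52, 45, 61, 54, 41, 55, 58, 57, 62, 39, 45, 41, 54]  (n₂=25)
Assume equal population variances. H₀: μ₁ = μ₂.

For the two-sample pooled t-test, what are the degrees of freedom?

degrees of freedom = 31

df = n₁ + n₂ − 2 = 8 + 25 − 2 = 31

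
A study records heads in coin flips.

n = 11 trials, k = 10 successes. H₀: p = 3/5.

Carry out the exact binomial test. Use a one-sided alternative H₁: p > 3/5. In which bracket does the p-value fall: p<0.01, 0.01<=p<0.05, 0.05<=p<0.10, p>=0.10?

p-value bracket: 0.01<=p<0.05

Exact binomial: n=11, k=10, p₀=3/5=0.6000
P(X≥10) from Σ C(n,i)·p₀^i·(1−p₀)^(n−i)
p-value (one-sided, H₁ greater) = 0.03023
→ bracket: 0.01<=p<0.05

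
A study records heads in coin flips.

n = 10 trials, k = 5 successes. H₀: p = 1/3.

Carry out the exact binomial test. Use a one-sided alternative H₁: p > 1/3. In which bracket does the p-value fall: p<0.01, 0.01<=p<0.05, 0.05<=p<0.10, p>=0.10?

Exact binomial: n=10, k=5, p₀=1/3=0.3333
P(X≥5) from Σ C(n,i)·p₀^i·(1−p₀)^(n−i)
p-value (one-sided, H₁ greater) = 0.21313
→ bracket: p>=0.10

p-value bracket: p>=0.10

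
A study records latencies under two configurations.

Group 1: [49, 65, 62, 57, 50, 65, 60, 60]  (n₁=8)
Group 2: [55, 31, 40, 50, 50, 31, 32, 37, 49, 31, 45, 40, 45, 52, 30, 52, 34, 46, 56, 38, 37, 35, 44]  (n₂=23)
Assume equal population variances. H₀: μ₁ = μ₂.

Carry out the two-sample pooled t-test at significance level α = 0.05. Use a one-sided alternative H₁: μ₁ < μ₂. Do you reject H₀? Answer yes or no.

x̄₁=58.500, s₁=6.164, n₁=8
x̄₂=41.739, s₂=8.454, n₂=23
s_p² = [7·6.164² + 22·8.454²]/29 = 63.3943
SE = √(s_p²·(1/8+1/23)) = 3.2681
t = (58.500−41.739)/3.2681 = 5.1286
df = 29
p-value (one-sided, H₁ less) = 0.99999
At α=0.05: p ≥ α → fail to reject H₀

reject H₀: no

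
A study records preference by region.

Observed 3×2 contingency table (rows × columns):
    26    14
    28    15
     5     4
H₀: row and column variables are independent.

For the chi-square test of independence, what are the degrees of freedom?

degrees of freedom = 2

df = (r−1)(c−1) = (3−1)·(2−1) = 2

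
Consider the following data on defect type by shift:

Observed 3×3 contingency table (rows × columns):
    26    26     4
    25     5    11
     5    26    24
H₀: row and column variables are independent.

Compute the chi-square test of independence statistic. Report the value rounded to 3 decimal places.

test statistic = 43.400

Row totals [56, 41, 55], col totals [56, 57, 39], n=152
χ² = (26−20.63)²/20.63 + (26−21.00)²/21.00 + (4−14.37)²/14.37 + (25−15.11)²/15.11 + (5−15.38)²/15.38 + (11−10.52)²/10.52 + (5−20.26)²/20.26 + (26−20.62)²/20.62 + (24−14.11)²/14.11 = 43.4002
df = 4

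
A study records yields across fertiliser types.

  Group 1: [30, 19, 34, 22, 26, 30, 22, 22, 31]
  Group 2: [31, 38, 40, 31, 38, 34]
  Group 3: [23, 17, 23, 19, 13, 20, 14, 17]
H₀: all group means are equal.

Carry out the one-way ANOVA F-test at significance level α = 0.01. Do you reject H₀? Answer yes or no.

reject H₀: yes

Group means [26.22, 35.33, 18.25], grand mean 25.826
SSB = Σnᵢ(x̄ᵢ−x̄)² = 1002.915; SSW = ΣΣ(x−x̄ᵢ)² = 390.389
MSB = 1002.915/2 = 501.4577; MSW = 390.389/20 = 19.5194
F = MSB/MSW = 25.6902
df = (2, 20)
p-value (upper-tail) = 0.00000
At α=0.01: p < α → reject H₀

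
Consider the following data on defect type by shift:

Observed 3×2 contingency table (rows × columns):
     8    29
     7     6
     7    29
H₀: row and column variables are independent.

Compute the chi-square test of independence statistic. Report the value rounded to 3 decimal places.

test statistic = 6.472

Row totals [37, 13, 36], col totals [22, 64], n=86
χ² = (8−9.47)²/9.47 + (29−27.53)²/27.53 + (7−3.33)²/3.33 + (6−9.67)²/9.67 + (7−9.21)²/9.21 + (29−26.79)²/26.79 = 6.4724
df = 2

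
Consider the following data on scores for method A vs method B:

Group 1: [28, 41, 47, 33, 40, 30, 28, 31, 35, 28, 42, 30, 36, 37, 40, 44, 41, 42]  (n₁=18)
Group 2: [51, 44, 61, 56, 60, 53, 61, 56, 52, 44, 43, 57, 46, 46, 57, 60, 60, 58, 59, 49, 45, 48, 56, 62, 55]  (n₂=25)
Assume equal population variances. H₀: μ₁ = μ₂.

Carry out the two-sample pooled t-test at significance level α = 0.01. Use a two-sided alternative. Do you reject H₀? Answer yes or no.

reject H₀: yes

x̄₁=36.278, s₁=6.124, n₁=18
x̄₂=53.560, s₂=6.266, n₂=25
s_p² = [17·6.124² + 24·6.266²]/41 = 38.5310
SE = √(s_p²·(1/18+1/25)) = 1.9188
t = (36.278−53.560)/1.9188 = -9.0067
df = 41
p-value (two-sided) = 0.00000
At α=0.01: p < α → reject H₀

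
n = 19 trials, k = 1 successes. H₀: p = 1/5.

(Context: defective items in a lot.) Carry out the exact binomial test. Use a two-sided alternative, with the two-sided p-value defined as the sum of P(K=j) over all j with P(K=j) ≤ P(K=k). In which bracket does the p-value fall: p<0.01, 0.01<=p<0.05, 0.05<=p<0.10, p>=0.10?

Exact binomial: n=19, k=1, p₀=1/5=0.2000
P(X=j) = C(n,j)·p₀^j·(1−p₀)^(n−j); p = Σ P(X=j) over j with P(X=j) ≤ P(X=1)
p-value (two-sided) = 0.15047
→ bracket: p>=0.10

p-value bracket: p>=0.10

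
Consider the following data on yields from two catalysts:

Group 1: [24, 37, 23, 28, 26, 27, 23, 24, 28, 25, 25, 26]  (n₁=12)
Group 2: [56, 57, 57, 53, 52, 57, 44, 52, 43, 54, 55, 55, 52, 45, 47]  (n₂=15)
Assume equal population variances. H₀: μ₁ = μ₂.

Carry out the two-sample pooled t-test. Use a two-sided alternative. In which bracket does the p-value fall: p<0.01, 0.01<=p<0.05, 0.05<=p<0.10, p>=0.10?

p-value bracket: p<0.01

x̄₁=26.333, s₁=3.774, n₁=12
x̄₂=51.933, s₂=4.877, n₂=15
s_p² = [11·3.774² + 14·4.877²]/25 = 19.5840
SE = √(s_p²·(1/12+1/15)) = 1.7139
t = (26.333−51.933)/1.7139 = -14.9363
df = 25
p-value (two-sided) = 0.00000
→ bracket: p<0.01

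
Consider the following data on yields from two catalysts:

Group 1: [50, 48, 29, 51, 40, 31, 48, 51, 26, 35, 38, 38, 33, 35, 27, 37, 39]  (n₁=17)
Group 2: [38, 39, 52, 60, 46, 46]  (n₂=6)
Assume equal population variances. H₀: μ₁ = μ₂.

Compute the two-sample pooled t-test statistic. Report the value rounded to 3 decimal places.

x̄₁=38.588, s₁=8.367, n₁=17
x̄₂=46.833, s₂=8.256, n₂=6
s_p² = [16·8.367² + 5·8.256²]/21 = 69.5691
SE = √(s_p²·(1/17+1/6)) = 3.9607
t = (38.588−46.833)/3.9607 = -2.0817
df = 21

test statistic = -2.082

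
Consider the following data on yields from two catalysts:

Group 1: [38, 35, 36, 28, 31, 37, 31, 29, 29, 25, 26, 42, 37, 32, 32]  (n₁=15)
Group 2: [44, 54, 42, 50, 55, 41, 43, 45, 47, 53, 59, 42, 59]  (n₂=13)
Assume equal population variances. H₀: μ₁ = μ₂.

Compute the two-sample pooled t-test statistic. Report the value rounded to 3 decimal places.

test statistic = -7.502

x̄₁=32.533, s₁=4.838, n₁=15
x̄₂=48.769, s₂=6.585, n₂=13
s_p² = [14·4.838² + 12·6.585²]/26 = 32.6170
SE = √(s_p²·(1/15+1/13)) = 2.1641
t = (32.533−48.769)/2.1641 = -7.5023
df = 26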